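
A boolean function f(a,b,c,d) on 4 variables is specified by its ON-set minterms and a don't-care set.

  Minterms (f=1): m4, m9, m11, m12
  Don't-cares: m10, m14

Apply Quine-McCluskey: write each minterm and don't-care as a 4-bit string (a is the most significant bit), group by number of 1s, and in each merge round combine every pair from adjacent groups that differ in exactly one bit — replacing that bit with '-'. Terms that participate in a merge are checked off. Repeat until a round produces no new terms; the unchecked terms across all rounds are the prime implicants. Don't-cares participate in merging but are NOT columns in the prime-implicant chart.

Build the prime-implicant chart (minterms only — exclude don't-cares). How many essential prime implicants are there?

2

Round 0: 0100✓ 1001✓ 1010✓ 1011✓ 1100✓ 1110✓
Round 1: -100 1-10 10-1 101- 11-0
PIs = {-100, 1-10, 10-1, 101-, 11-0}
Coverage chart:
  m4: -100 ←essential
  m9: 10-1 ←essential
  m11: 10-1,101-
  m12: -100,11-0
Essential: -100, 10-1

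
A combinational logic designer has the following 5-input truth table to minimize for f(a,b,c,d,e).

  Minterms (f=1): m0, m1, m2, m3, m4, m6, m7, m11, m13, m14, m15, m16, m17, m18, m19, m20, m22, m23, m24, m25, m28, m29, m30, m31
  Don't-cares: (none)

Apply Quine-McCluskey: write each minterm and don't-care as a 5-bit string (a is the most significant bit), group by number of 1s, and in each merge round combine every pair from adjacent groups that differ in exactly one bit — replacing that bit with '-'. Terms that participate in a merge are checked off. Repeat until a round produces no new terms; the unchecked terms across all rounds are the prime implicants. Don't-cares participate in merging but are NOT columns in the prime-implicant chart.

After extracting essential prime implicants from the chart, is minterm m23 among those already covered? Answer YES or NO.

YES

[col 0] 00000*, 00001*, 00010*, 00011*, 00100*, 00110*, 00111*, 01011*, 01101*, 01110*, 01111*, 10000*, 10001*, 10010*, 10011*, 10100*, 10110*, 10111*, 11000*, 11001*, 11100*, 11101*, 11110*, 11111*
[col 1] -0000*, -0001*, -0010*, -0011*, -0100*, -0110*, -0111*, -1101*, -1110*, -1111*, 0-011*, 0-110*, 0-111*, 00-00*, 00-10*, 00-11*, 000-0*, 000-1*, 0000-*, 0001-*, 001-0*, 0011-*, 01-11*, 011-1*, 0111-*, 1-000*, 1-001*, 1-100*, 1-110*, 1-111*, 10-00*, 10-10*, 10-11*, 100-0*, 100-1*, 1000-*, 1001-*, 101-0*, 1011-*, 11-00*, 11-01*, 1100-*, 111-0*, 111-1*, 1110-*, 1111-*
[col 2] --110*, --111*, -0-00*, -0-10*, -0-11*, -00-0*, -00-1*, -000-*, -001-*, -01-0*, -011-*, -11-1, -111-*, 0--11, 0-11-*, 00--0*, 00-1-*, 000--*, 1--00, 1-00-, 1-1-0, 1-11-*, 10--0*, 10-1-*, 100--*, 11-0-, 111--
[col 3] --11-, -0--0, -0-1-, -00--
Prime implicants: --11-, -0--0, -0-1-, -00--, -11-1, 0--11, 1--00, 1-00-, 1-1-0, 11-0-, 111--
PI chart (minterm → PIs covering it):
  0 | -0--0,-00--
  1 | -00--  (sole → essential)
  2 | -0--0,-0-1-,-00--
  3 | -0-1-,-00--,0--11
  4 | -0--0  (sole → essential)
  6 | --11-,-0--0,-0-1-
  7 | --11-,-0-1-,0--11
  11 | 0--11  (sole → essential)
  13 | -11-1  (sole → essential)
  14 | --11-  (sole → essential)
  15 | --11-,-11-1,0--11
  16 | -0--0,-00--,1--00,1-00-
  17 | -00--,1-00-
  18 | -0--0,-0-1-,-00--
  19 | -0-1-,-00--
  20 | -0--0,1--00,1-1-0
  22 | --11-,-0--0,-0-1-,1-1-0
  23 | --11-,-0-1-
  24 | 1--00,1-00-,11-0-
  25 | 1-00-,11-0-
  28 | 1--00,1-1-0,11-0-,111--
  29 | -11-1,11-0-,111--
  30 | --11-,1-1-0,111--
  31 | --11-,-11-1,111--
Essential prime implicants: --11-, -0--0, -00--, -11-1, 0--11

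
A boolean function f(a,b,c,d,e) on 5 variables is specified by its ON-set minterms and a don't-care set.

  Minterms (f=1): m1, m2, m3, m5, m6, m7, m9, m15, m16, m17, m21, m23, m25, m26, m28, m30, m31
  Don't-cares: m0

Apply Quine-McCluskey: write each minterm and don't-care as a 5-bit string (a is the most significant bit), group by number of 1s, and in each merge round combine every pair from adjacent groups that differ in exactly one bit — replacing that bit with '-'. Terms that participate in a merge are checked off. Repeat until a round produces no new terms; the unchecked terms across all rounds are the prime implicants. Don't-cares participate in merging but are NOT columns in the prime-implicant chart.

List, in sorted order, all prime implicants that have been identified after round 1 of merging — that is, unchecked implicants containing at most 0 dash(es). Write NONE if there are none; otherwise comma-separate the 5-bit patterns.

size-2^0 implicants → 00000(✓)  00001(✓)  00010(✓)  00011(✓)  00101(✓)  00110(✓)  00111(✓)  01001(✓)  01111(✓)  10000(✓)  10001(✓)  10101(✓)  10111(✓)  11001(✓)  11010(✓)  11100(✓)  11110(✓)  11111(✓)
size-2^1 implicants → -0000(✓)  -0001(✓)  -0101(✓)  -0111(✓)  -1001(✓)  -1111(✓)  0-001(✓)  0-111(✓)  00-01(✓)  00-10(✓)  00-11(✓)  000-0(✓)  000-1(✓)  0000-(✓)  0001-(✓)  001-1(✓)  0011-(✓)  1-001(✓)  1-111(✓)  10-01(✓)  1000-(✓)  101-1(✓)  11-10  111-0  1111-
size-2^2 implicants → --001  --111  -0-01  -000-  -01-1  00--1  00-1-  000--
Unchecked terms (primes): --001, --111, -0-01, -000-, -01-1, 00--1, 00-1-, 000--, 11-10, 111-0, 1111-

NONE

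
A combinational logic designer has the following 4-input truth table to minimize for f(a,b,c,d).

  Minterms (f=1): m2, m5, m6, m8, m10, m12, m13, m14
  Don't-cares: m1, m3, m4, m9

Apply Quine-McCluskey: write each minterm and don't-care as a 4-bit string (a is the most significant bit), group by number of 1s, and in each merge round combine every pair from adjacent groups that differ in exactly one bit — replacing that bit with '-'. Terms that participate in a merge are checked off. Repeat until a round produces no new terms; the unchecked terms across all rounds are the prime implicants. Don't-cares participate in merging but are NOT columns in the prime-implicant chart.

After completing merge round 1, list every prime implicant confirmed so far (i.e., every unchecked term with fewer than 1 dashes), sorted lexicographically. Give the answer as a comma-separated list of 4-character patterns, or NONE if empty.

NONE

[col 0] 0001*, 0010*, 0011*, 0100*, 0101*, 0110*, 1000*, 1001*, 1010*, 1100*, 1101*, 1110*
[col 1] -001*, -010*, -100*, -101*, -110*, 0-01*, 0-10*, 00-1, 001-, 01-0*, 010-*, 1-00*, 1-01*, 1-10*, 10-0*, 100-*, 11-0*, 110-*
[col 2] --01, --10, -1-0, -10-, 1--0, 1-0-
Prime implicants: --01, --10, -1-0, -10-, 00-1, 001-, 1--0, 1-0-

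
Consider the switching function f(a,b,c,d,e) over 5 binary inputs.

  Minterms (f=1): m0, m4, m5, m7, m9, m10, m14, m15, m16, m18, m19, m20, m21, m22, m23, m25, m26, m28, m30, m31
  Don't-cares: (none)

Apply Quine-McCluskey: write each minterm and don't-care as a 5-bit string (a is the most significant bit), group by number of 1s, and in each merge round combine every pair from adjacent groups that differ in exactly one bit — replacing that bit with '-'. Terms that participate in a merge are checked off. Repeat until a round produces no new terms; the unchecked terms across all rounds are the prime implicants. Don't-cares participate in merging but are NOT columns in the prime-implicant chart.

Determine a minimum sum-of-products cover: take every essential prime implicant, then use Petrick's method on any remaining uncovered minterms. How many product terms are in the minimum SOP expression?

size-2^0 implicants → 00000(✓)  00100(✓)  00101(✓)  00111(✓)  01001(✓)  01010(✓)  01110(✓)  01111(✓)  10000(✓)  10010(✓)  10011(✓)  10100(✓)  10101(✓)  10110(✓)  10111(✓)  11001(✓)  11010(✓)  11100(✓)  11110(✓)  11111(✓)
size-2^1 implicants → -0000(✓)  -0100(✓)  -0101(✓)  -0111(✓)  -1001  -1010(✓)  -1110(✓)  -1111(✓)  0-111(✓)  00-00(✓)  001-1(✓)  0010-(✓)  01-10(✓)  0111-(✓)  1-010(✓)  1-100(✓)  1-110(✓)  1-111(✓)  10-00(✓)  10-10(✓)  10-11(✓)  100-0(✓)  1001-(✓)  101-0(✓)  101-1(✓)  1010-(✓)  1011-(✓)  11-10(✓)  111-0(✓)  1111-(✓)
size-2^2 implicants → --111  -0-00  -01-1  -010-  -1-10  -111-  1--10  1-1-0  1-11-  10--0  10-1-  101--
Unchecked terms (primes): --111, -0-00, -01-1, -010-, -1-10, -1001, -111-, 1--10, 1-1-0, 1-11-, 10--0, 10-1-, 101--
Minterm coverage:
  m0 ⊆ -0-00 [E]
  m4 ⊆ -0-00,-010-
  m5 ⊆ -01-1,-010-
  m7 ⊆ --111,-01-1
  m9 ⊆ -1001 [E]
  m10 ⊆ -1-10 [E]
  m14 ⊆ -1-10,-111-
  m15 ⊆ --111,-111-
  m16 ⊆ -0-00,10--0
  m18 ⊆ 1--10,10--0,10-1-
  m19 ⊆ 10-1- [E]
  m20 ⊆ -0-00,-010-,1-1-0,10--0,101--
  m21 ⊆ -01-1,-010-,101--
  m22 ⊆ 1--10,1-1-0,1-11-,10--0,10-1-,101--
  m23 ⊆ --111,-01-1,1-11-,10-1-,101--
  m25 ⊆ -1001 [E]
  m26 ⊆ -1-10,1--10
  m28 ⊆ 1-1-0 [E]
  m30 ⊆ -1-10,-111-,1--10,1-1-0,1-11-
  m31 ⊆ --111,-111-,1-11-
E = {-0-00, -1-10, -1001, 1-1-0, 10-1-}
Petrick residual → --111, -01-1
Cover = cde + b'd'e' + b'ce + bde' + bc'd'e + ace' + ab'd  |cover|=7

7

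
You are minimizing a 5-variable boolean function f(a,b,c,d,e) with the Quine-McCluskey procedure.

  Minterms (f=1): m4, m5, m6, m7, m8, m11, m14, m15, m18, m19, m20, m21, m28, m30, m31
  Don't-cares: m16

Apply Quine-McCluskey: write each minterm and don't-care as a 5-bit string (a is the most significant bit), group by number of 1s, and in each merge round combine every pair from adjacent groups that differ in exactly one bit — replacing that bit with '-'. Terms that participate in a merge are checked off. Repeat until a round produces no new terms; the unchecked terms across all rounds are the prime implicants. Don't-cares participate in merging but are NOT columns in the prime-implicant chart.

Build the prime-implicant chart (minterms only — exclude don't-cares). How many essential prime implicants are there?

Round 0: 00100✓ 00101✓ 00110✓ 00111✓ 01000 01011✓ 01110✓ 01111✓ 10000✓ 10010✓ 10011✓ 10100✓ 10101✓ 11100✓ 11110✓ 11111✓
Round 1: -0100✓ -0101✓ -1110✓ -1111✓ 0-110✓ 0-111✓ 001-0✓ 001-1✓ 0010-✓ 0011-✓ 01-11 0111-✓ 1-100 10-00 100-0 1001- 1010-✓ 111-0 1111-✓
Round 2: -010- -111- 0-11- 001--
PIs = {-010-, -111-, 0-11-, 001--, 01-11, 01000, 1-100, 10-00, 100-0, 1001-, 111-0}
Coverage chart:
  m4: -010-,001--
  m5: -010-,001--
  m6: 0-11-,001--
  m7: 0-11-,001--
  m8: 01000 ←essential
  m11: 01-11 ←essential
  m14: -111-,0-11-
  m15: -111-,0-11-,01-11
  m18: 100-0,1001-
  m19: 1001- ←essential
  m20: -010-,1-100,10-00
  m21: -010- ←essential
  m28: 1-100,111-0
  m30: -111-,111-0
  m31: -111- ←essential
Essential: -010-, -111-, 01-11, 01000, 1001-

5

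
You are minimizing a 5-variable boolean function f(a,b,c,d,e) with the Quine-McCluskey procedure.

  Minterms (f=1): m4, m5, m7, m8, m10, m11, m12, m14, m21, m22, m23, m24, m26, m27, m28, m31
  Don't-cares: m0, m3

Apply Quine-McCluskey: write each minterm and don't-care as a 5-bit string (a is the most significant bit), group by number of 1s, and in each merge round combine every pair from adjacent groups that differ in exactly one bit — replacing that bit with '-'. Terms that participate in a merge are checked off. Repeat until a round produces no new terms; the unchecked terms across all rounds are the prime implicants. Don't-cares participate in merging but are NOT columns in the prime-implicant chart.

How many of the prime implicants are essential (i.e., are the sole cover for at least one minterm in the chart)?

4

size-2^0 implicants → 00000(✓)  00011(✓)  00100(✓)  00101(✓)  00111(✓)  01000(✓)  01010(✓)  01011(✓)  01100(✓)  01110(✓)  10101(✓)  10110(✓)  10111(✓)  11000(✓)  11010(✓)  11011(✓)  11100(✓)  11111(✓)
size-2^1 implicants → -0101(✓)  -0111(✓)  -1000(✓)  -1010(✓)  -1011(✓)  -1100(✓)  0-000(✓)  0-011  0-100(✓)  00-00(✓)  00-11  001-1(✓)  0010-  01-00(✓)  01-10(✓)  010-0(✓)  0101-(✓)  011-0(✓)  1-111  101-1(✓)  1011-  11-00(✓)  11-11  110-0(✓)  1101-(✓)
size-2^2 implicants → -01-1  -1-00  -10-0  -101-  0--00  01--0
Unchecked terms (primes): -01-1, -1-00, -10-0, -101-, 0--00, 0-011, 00-11, 0010-, 01--0, 1-111, 1011-, 11-11
Minterm coverage:
  m4 ⊆ 0--00,0010-
  m5 ⊆ -01-1,0010-
  m7 ⊆ -01-1,00-11
  m8 ⊆ -1-00,-10-0,0--00,01--0
  m10 ⊆ -10-0,-101-,01--0
  m11 ⊆ -101-,0-011
  m12 ⊆ -1-00,0--00,01--0
  m14 ⊆ 01--0 [E]
  m21 ⊆ -01-1 [E]
  m22 ⊆ 1011- [E]
  m23 ⊆ -01-1,1-111,1011-
  m24 ⊆ -1-00,-10-0
  m26 ⊆ -10-0,-101-
  m27 ⊆ -101-,11-11
  m28 ⊆ -1-00 [E]
  m31 ⊆ 1-111,11-11
E = {-01-1, -1-00, 01--0, 1011-}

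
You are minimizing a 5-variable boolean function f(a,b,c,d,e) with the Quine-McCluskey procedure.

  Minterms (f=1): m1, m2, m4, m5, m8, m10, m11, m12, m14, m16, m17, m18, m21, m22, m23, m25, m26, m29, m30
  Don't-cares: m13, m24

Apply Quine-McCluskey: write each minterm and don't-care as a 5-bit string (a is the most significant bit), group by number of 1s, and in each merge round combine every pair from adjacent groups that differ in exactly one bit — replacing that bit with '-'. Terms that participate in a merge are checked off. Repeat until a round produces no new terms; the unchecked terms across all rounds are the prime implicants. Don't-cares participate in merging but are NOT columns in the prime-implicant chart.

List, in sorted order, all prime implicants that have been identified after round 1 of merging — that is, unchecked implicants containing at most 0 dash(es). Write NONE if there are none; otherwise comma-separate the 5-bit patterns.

NONE

Round 0: 00001✓ 00010✓ 00100✓ 00101✓ 01000✓ 01010✓ 01011✓ 01100✓ 01101✓ 01110✓ 10000✓ 10001✓ 10010✓ 10101✓ 10110✓ 10111✓ 11000✓ 11001✓ 11010✓ 11101✓ 11110✓
Round 1: -0001✓ -0010✓ -0101✓ -1000✓ -1010✓ -1101✓ -1110✓ 0-010✓ 0-100✓ 0-101✓ 00-01✓ 0010-✓ 01-00✓ 01-10✓ 010-0✓ 0101- 011-0✓ 0110-✓ 1-000✓ 1-001✓ 1-010✓ 1-101✓ 1-110✓ 10-01✓ 10-10✓ 100-0✓ 1000-✓ 101-1 1011- 11-01✓ 11-10✓ 110-0✓ 1100-✓
Round 2: --010 --101 -0-01 -1-10 -10-0 0-10- 01--0 1--01 1--10 1-0-0 1-00-
PIs = {--010, --101, -0-01, -1-10, -10-0, 0-10-, 01--0, 0101-, 1--01, 1--10, 1-0-0, 1-00-, 101-1, 1011-}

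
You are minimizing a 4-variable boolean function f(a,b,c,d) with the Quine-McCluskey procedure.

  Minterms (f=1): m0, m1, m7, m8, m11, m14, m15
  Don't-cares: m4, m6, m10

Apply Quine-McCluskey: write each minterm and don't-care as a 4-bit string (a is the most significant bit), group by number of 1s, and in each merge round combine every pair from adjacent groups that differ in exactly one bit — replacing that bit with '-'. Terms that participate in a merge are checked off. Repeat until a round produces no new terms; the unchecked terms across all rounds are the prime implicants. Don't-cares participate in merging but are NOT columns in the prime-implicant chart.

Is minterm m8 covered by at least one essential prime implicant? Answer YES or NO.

Round 0: 0000✓ 0001✓ 0100✓ 0110✓ 0111✓ 1000✓ 1010✓ 1011✓ 1110✓ 1111✓
Round 1: -000 -110✓ -111✓ 0-00 000- 01-0 011-✓ 1-10✓ 1-11✓ 10-0 101-✓ 111-✓
Round 2: -11- 1-1-
PIs = {-000, -11-, 0-00, 000-, 01-0, 1-1-, 10-0}
Coverage chart:
  m0: -000,0-00,000-
  m1: 000- ←essential
  m7: -11- ←essential
  m8: -000,10-0
  m11: 1-1- ←essential
  m14: -11-,1-1-
  m15: -11-,1-1-
Essential: -11-, 000-, 1-1-

NO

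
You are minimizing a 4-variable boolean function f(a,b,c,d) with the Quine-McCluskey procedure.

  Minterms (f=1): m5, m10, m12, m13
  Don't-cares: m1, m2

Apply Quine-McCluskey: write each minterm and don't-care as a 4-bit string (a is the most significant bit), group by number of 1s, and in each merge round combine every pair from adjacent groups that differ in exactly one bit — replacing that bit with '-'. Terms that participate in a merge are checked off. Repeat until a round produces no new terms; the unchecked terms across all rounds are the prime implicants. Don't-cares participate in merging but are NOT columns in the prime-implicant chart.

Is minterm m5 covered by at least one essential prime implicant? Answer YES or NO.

NO

size-2^0 implicants → 0001(✓)  0010(✓)  0101(✓)  1010(✓)  1100(✓)  1101(✓)
size-2^1 implicants → -010  -101  0-01  110-
Unchecked terms (primes): -010, -101, 0-01, 110-
Minterm coverage:
  m5 ⊆ -101,0-01
  m10 ⊆ -010 [E]
  m12 ⊆ 110- [E]
  m13 ⊆ -101,110-
E = {-010, 110-}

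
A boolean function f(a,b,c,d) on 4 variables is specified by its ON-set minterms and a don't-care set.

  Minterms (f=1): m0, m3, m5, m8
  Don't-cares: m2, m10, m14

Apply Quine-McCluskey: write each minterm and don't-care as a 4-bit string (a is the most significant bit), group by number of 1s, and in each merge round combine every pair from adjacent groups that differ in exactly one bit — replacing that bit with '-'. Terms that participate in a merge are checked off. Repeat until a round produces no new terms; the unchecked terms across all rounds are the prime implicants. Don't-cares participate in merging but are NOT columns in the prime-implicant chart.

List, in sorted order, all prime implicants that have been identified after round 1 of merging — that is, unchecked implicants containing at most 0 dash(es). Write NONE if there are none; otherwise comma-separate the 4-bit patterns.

[col 0] 0000*, 0010*, 0011*, 0101, 1000*, 1010*, 1110*
[col 1] -000*, -010*, 00-0*, 001-, 1-10, 10-0*
[col 2] -0-0
Prime implicants: -0-0, 001-, 0101, 1-10

0101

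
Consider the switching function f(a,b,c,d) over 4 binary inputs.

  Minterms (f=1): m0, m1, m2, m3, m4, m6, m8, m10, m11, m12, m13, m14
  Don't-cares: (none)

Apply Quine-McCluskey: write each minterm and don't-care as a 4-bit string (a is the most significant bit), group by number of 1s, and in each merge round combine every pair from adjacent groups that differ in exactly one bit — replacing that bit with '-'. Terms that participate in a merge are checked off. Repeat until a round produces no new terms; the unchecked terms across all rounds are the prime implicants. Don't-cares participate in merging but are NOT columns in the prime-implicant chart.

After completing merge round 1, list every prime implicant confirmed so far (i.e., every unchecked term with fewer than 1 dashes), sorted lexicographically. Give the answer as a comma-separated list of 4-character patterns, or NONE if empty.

size-2^0 implicants → 0000(✓)  0001(✓)  0010(✓)  0011(✓)  0100(✓)  0110(✓)  1000(✓)  1010(✓)  1011(✓)  1100(✓)  1101(✓)  1110(✓)
size-2^1 implicants → -000(✓)  -010(✓)  -011(✓)  -100(✓)  -110(✓)  0-00(✓)  0-10(✓)  00-0(✓)  00-1(✓)  000-(✓)  001-(✓)  01-0(✓)  1-00(✓)  1-10(✓)  10-0(✓)  101-(✓)  11-0(✓)  110-
size-2^2 implicants → --00(✓)  --10(✓)  -0-0(✓)  -01-  -1-0(✓)  0--0(✓)  00--  1--0(✓)
size-2^3 implicants → ---0
Unchecked terms (primes): ---0, -01-, 00--, 110-

NONE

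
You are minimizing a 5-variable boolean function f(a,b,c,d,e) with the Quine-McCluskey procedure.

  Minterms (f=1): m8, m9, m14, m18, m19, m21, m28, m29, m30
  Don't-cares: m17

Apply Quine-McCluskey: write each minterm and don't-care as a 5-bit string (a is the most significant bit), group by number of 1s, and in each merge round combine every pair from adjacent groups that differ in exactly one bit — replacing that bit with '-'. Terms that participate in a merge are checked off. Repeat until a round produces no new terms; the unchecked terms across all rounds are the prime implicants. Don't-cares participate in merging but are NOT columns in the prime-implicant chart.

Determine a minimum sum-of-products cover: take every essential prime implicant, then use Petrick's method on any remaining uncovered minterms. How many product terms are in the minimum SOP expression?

Round 0: 01000✓ 01001✓ 01110✓ 10001✓ 10010✓ 10011✓ 10101✓ 11100✓ 11101✓ 11110✓
Round 1: -1110 0100- 1-101 10-01 100-1 1001- 111-0 1110-
PIs = {-1110, 0100-, 1-101, 10-01, 100-1, 1001-, 111-0, 1110-}
Coverage chart:
  m8: 0100- ←essential
  m9: 0100- ←essential
  m14: -1110 ←essential
  m18: 1001- ←essential
  m19: 100-1,1001-
  m21: 1-101,10-01
  m28: 111-0,1110-
  m29: 1-101,1110-
  m30: -1110,111-0
Essential: -1110, 0100-, 1001-
Petrick residual → 1-101, 111-0
Min cover (5 terms): bcde' + a'bc'd' + acd'e + ab'c'd + abce'

5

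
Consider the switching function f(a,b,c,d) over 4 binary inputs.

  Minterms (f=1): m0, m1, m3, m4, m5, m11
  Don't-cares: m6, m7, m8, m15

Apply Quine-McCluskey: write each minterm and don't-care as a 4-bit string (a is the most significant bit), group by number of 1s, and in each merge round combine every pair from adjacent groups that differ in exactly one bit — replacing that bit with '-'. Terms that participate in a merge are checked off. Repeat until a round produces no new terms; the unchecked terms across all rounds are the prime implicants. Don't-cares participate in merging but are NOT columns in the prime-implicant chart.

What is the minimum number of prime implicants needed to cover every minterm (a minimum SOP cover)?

[col 0] 0000*, 0001*, 0011*, 0100*, 0101*, 0110*, 0111*, 1000*, 1011*, 1111*
[col 1] -000, -011*, -111*, 0-00*, 0-01*, 0-11*, 00-1*, 000-*, 01-0*, 01-1*, 010-*, 011-*, 1-11*
[col 2] --11, 0--1, 0-0-, 01--
Prime implicants: --11, -000, 0--1, 0-0-, 01--
PI chart (minterm → PIs covering it):
  0 | -000,0-0-
  1 | 0--1,0-0-
  3 | --11,0--1
  4 | 0-0-,01--
  5 | 0--1,0-0-,01--
  11 | --11  (sole → essential)
Essential prime implicants: --11
Petrick residual → 0-0-
Minimum SOP uses 2 PIs: cd + a'c'

2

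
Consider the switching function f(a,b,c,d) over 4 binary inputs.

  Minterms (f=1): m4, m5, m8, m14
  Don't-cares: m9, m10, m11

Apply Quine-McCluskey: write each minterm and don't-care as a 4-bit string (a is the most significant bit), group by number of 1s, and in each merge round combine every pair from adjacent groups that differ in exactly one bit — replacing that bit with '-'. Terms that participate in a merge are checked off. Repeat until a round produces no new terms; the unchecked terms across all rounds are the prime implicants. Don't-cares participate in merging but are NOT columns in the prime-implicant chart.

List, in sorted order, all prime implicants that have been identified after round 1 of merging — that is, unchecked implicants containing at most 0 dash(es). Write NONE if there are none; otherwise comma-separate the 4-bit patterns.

NONE

[col 0] 0100*, 0101*, 1000*, 1001*, 1010*, 1011*, 1110*
[col 1] 010-, 1-10, 10-0*, 10-1*, 100-*, 101-*
[col 2] 10--
Prime implicants: 010-, 1-10, 10--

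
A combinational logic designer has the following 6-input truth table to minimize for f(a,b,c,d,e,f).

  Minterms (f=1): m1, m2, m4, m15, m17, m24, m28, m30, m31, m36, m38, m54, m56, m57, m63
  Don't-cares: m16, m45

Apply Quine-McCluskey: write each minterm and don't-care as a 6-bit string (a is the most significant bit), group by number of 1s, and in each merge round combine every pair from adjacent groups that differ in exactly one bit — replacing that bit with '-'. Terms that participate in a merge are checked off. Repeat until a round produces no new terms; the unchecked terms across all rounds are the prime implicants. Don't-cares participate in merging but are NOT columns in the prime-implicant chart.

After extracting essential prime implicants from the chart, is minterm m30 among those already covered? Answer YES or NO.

size-2^0 implicants → 000001(✓)  000010  000100(✓)  001111(✓)  010000(✓)  010001(✓)  011000(✓)  011100(✓)  011110(✓)  011111(✓)  100100(✓)  100110(✓)  101101  110110(✓)  111000(✓)  111001(✓)  111111(✓)
size-2^1 implicants → -00100  -11000  -11111  0-0001  0-1111  01-000  01000-  011-00  0111-0  01111-  1-0110  1001-0  11100-
Unchecked terms (primes): -00100, -11000, -11111, 0-0001, 0-1111, 000010, 01-000, 01000-, 011-00, 0111-0, 01111-, 1-0110, 1001-0, 101101, 11100-
Minterm coverage:
  m1 ⊆ 0-0001 [E]
  m2 ⊆ 000010 [E]
  m4 ⊆ -00100 [E]
  m15 ⊆ 0-1111 [E]
  m17 ⊆ 0-0001,01000-
  m24 ⊆ -11000,01-000,011-00
  m28 ⊆ 011-00,0111-0
  m30 ⊆ 0111-0,01111-
  m31 ⊆ -11111,0-1111,01111-
  m36 ⊆ -00100,1001-0
  m38 ⊆ 1-0110,1001-0
  m54 ⊆ 1-0110 [E]
  m56 ⊆ -11000,11100-
  m57 ⊆ 11100- [E]
  m63 ⊆ -11111 [E]
E = {-00100, -11111, 0-0001, 0-1111, 000010, 1-0110, 11100-}

NO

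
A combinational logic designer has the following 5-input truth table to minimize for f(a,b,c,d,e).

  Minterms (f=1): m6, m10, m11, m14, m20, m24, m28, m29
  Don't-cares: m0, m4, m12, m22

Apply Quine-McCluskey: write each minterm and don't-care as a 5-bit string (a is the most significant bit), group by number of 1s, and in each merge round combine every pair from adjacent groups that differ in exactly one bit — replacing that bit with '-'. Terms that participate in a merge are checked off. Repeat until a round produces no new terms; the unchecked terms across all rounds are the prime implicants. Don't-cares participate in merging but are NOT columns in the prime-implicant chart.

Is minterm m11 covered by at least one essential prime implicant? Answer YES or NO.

YES

Round 0: 00000✓ 00100✓ 00110✓ 01010✓ 01011✓ 01100✓ 01110✓ 10100✓ 10110✓ 11000✓ 11100✓ 11101✓
Round 1: -0100✓ -0110✓ -1100✓ 0-100✓ 0-110✓ 00-00 001-0✓ 01-10 0101- 011-0✓ 1-100✓ 101-0✓ 11-00 1110-
Round 2: --100 -01-0 0-1-0
PIs = {--100, -01-0, 0-1-0, 00-00, 01-10, 0101-, 11-00, 1110-}
Coverage chart:
  m6: -01-0,0-1-0
  m10: 01-10,0101-
  m11: 0101- ←essential
  m14: 0-1-0,01-10
  m20: --100,-01-0
  m24: 11-00 ←essential
  m28: --100,11-00,1110-
  m29: 1110- ←essential
Essential: 0101-, 11-00, 1110-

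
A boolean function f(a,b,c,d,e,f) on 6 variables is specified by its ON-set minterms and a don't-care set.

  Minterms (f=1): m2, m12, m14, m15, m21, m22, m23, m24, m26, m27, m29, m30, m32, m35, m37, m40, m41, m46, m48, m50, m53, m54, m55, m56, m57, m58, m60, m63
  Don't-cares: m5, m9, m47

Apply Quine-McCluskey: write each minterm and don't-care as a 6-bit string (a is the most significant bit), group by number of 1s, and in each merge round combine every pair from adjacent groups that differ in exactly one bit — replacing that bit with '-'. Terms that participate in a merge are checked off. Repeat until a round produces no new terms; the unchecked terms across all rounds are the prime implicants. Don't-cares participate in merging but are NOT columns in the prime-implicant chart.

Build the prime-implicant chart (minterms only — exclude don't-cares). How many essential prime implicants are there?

11

Round 0: 000010 000101✓ 001001✓ 001100✓ 001110✓ 001111✓ 010101✓ 010110✓ 010111✓ 011000✓ 011010✓ 011011✓ 011101✓ 011110✓ 100000✓ 100011 100101✓ 101000✓ 101001✓ 101110✓ 101111✓ 110000✓ 110010✓ 110101✓ 110110✓ 110111✓ 111000✓ 111001✓ 111010✓ 111100✓ 111111✓
Round 1: -00101✓ -01001 -01110✓ -01111✓ -10101✓ -10110✓ -10111✓ -11000✓ -11010✓ 0-0101✓ 0-1110 0011-0 00111-✓ 01-101 01-110 0101-1✓ 01011-✓ 011-10 0110-0✓ 01101- 1-0000✓ 1-0101✓ 1-1000✓ 1-1001✓ 1-1111 10-000✓ 10100-✓ 10111-✓ 11-000✓ 11-010✓ 11-111 110-10 1100-0✓ 1101-1✓ 11011-✓ 111-00 1110-0✓ 11100-✓
Round 2: --0101 -0111- -101-1 -1011- -110-0 1--000 1-100- 11-0-0
PIs = {--0101, -01001, -0111-, -101-1, -1011-, -110-0, 0-1110, 000010, 0011-0, 01-101, 01-110, 011-10, 01101-, 1--000, 1-100-, 1-1111, 100011, 11-0-0, 11-111, 110-10, 111-00}
Coverage chart:
  m2: 000010 ←essential
  m12: 0011-0 ←essential
  m14: -0111-,0-1110,0011-0
  m15: -0111- ←essential
  m21: --0101,-101-1,01-101
  m22: -1011-,01-110
  m23: -101-1,-1011-
  m24: -110-0 ←essential
  m26: -110-0,011-10,01101-
  m27: 01101- ←essential
  m29: 01-101 ←essential
  m30: 0-1110,01-110,011-10
  m32: 1--000 ←essential
  m35: 100011 ←essential
  m37: --0101 ←essential
  m40: 1--000,1-100-
  m41: -01001,1-100-
  m46: -0111- ←essential
  m48: 1--000,11-0-0
  m50: 11-0-0,110-10
  m53: --0101,-101-1
  m54: -1011-,110-10
  m55: -101-1,-1011-,11-111
  m56: -110-0,1--000,1-100-,11-0-0,111-00
  m57: 1-100- ←essential
  m58: -110-0,11-0-0
  m60: 111-00 ←essential
  m63: 1-1111,11-111
Essential: --0101, -0111-, -110-0, 000010, 0011-0, 01-101, 01101-, 1--000, 1-100-, 100011, 111-00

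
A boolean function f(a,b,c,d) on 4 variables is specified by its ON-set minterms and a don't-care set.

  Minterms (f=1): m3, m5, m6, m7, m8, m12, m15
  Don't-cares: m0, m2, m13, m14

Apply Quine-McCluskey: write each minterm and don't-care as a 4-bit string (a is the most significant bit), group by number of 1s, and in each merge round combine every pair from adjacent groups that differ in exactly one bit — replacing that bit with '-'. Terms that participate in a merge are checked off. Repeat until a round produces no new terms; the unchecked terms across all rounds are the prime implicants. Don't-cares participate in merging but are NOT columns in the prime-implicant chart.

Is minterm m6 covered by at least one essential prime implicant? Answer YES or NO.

YES

[col 0] 0000*, 0010*, 0011*, 0101*, 0110*, 0111*, 1000*, 1100*, 1101*, 1110*, 1111*
[col 1] -000, -101*, -110*, -111*, 0-10*, 0-11*, 00-0, 001-*, 01-1*, 011-*, 1-00, 11-0*, 11-1*, 110-*, 111-*
[col 2] -1-1, -11-, 0-1-, 11--
Prime implicants: -000, -1-1, -11-, 0-1-, 00-0, 1-00, 11--
PI chart (minterm → PIs covering it):
  3 | 0-1-  (sole → essential)
  5 | -1-1  (sole → essential)
  6 | -11-,0-1-
  7 | -1-1,-11-,0-1-
  8 | -000,1-00
  12 | 1-00,11--
  15 | -1-1,-11-,11--
Essential prime implicants: -1-1, 0-1-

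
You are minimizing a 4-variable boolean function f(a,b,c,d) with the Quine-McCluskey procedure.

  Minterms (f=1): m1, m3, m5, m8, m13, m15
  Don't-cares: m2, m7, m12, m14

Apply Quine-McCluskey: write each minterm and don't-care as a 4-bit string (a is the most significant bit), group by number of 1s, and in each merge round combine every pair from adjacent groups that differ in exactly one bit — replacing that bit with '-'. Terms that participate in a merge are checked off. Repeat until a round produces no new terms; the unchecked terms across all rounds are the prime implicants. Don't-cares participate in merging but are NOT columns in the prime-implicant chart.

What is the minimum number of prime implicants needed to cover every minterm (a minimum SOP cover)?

size-2^0 implicants → 0001(✓)  0010(✓)  0011(✓)  0101(✓)  0111(✓)  1000(✓)  1100(✓)  1101(✓)  1110(✓)  1111(✓)
size-2^1 implicants → -101(✓)  -111(✓)  0-01(✓)  0-11(✓)  00-1(✓)  001-  01-1(✓)  1-00  11-0(✓)  11-1(✓)  110-(✓)  111-(✓)
size-2^2 implicants → -1-1  0--1  11--
Unchecked terms (primes): -1-1, 0--1, 001-, 1-00, 11--
Minterm coverage:
  m1 ⊆ 0--1 [E]
  m3 ⊆ 0--1,001-
  m5 ⊆ -1-1,0--1
  m8 ⊆ 1-00 [E]
  m13 ⊆ -1-1,11--
  m15 ⊆ -1-1,11--
E = {0--1, 1-00}
Petrick residual → -1-1
Cover = bd + a'd + ac'd'  |cover|=3

3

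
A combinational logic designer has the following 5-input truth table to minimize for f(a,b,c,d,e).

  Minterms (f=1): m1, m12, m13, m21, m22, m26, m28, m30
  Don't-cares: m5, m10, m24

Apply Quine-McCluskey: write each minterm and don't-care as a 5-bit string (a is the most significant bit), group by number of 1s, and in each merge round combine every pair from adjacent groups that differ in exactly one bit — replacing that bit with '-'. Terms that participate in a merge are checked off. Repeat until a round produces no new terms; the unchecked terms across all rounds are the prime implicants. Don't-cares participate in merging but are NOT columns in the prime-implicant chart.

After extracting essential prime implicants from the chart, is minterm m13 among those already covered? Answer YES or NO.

NO

[col 0] 00001*, 00101*, 01010*, 01100*, 01101*, 10101*, 10110*, 11000*, 11010*, 11100*, 11110*
[col 1] -0101, -1010, -1100, 0-101, 00-01, 0110-, 1-110, 11-00*, 11-10*, 110-0*, 111-0*
[col 2] 11--0
Prime implicants: -0101, -1010, -1100, 0-101, 00-01, 0110-, 1-110, 11--0
PI chart (minterm → PIs covering it):
  1 | 00-01  (sole → essential)
  12 | -1100,0110-
  13 | 0-101,0110-
  21 | -0101  (sole → essential)
  22 | 1-110  (sole → essential)
  26 | -1010,11--0
  28 | -1100,11--0
  30 | 1-110,11--0
Essential prime implicants: -0101, 00-01, 1-110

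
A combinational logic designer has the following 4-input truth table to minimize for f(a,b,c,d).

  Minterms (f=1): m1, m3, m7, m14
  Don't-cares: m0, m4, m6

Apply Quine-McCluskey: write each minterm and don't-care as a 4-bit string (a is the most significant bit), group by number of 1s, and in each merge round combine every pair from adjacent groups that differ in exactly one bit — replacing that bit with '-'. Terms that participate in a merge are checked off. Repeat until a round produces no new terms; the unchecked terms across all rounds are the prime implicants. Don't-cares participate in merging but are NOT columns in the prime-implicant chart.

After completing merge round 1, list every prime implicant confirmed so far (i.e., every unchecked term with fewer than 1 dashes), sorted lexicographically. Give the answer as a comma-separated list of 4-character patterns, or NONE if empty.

NONE

[col 0] 0000*, 0001*, 0011*, 0100*, 0110*, 0111*, 1110*
[col 1] -110, 0-00, 0-11, 00-1, 000-, 01-0, 011-
Prime implicants: -110, 0-00, 0-11, 00-1, 000-, 01-0, 011-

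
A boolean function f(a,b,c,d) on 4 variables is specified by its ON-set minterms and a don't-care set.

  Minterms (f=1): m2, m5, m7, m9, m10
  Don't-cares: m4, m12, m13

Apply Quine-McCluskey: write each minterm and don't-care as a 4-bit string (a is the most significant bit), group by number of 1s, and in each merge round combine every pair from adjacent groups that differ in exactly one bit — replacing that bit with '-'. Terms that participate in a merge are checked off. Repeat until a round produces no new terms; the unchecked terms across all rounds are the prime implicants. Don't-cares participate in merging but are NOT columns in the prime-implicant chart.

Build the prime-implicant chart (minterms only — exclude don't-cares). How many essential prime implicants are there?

3

Round 0: 0010✓ 0100✓ 0101✓ 0111✓ 1001✓ 1010✓ 1100✓ 1101✓
Round 1: -010 -100✓ -101✓ 01-1 010-✓ 1-01 110-✓
Round 2: -10-
PIs = {-010, -10-, 01-1, 1-01}
Coverage chart:
  m2: -010 ←essential
  m5: -10-,01-1
  m7: 01-1 ←essential
  m9: 1-01 ←essential
  m10: -010 ←essential
Essential: -010, 01-1, 1-01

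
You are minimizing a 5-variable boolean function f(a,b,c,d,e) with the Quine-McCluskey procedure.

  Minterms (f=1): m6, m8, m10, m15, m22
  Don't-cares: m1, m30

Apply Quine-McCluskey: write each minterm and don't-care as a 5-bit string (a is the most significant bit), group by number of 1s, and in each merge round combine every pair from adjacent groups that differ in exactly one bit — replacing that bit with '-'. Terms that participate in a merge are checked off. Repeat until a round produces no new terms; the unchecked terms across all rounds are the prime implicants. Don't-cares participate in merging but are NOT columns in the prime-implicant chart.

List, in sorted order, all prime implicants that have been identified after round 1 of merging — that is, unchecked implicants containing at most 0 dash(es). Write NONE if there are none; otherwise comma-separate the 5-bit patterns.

00001, 01111

size-2^0 implicants → 00001  00110(✓)  01000(✓)  01010(✓)  01111  10110(✓)  11110(✓)
size-2^1 implicants → -0110  010-0  1-110
Unchecked terms (primes): -0110, 00001, 010-0, 01111, 1-110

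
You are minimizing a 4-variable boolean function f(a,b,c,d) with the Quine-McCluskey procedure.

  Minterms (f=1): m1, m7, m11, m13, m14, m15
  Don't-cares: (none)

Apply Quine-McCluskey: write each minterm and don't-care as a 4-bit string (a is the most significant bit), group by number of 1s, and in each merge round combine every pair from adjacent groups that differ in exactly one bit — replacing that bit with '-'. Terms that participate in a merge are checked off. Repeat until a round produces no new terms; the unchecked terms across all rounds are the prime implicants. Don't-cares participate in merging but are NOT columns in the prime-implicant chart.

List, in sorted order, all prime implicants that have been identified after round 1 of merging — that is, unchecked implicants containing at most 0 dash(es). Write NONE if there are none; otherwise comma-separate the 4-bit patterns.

[col 0] 0001, 0111*, 1011*, 1101*, 1110*, 1111*
[col 1] -111, 1-11, 11-1, 111-
Prime implicants: -111, 0001, 1-11, 11-1, 111-

0001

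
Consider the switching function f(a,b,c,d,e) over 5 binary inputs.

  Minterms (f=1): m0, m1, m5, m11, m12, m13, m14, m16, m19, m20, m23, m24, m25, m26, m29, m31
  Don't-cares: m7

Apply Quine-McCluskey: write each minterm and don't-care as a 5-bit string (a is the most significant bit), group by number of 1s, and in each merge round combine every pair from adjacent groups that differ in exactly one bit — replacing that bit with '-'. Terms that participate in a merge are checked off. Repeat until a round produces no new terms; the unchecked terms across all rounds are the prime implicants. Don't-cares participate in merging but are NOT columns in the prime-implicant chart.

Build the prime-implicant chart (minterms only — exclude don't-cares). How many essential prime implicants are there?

5

[col 0] 00000*, 00001*, 00101*, 00111*, 01011, 01100*, 01101*, 01110*, 10000*, 10011*, 10100*, 10111*, 11000*, 11001*, 11010*, 11101*, 11111*
[col 1] -0000, -0111, -1101, 0-101, 00-01, 0000-, 001-1, 011-0, 0110-, 1-000, 1-111, 10-00, 10-11, 11-01, 110-0, 1100-, 111-1
Prime implicants: -0000, -0111, -1101, 0-101, 00-01, 0000-, 001-1, 01011, 011-0, 0110-, 1-000, 1-111, 10-00, 10-11, 11-01, 110-0, 1100-, 111-1
PI chart (minterm → PIs covering it):
  0 | -0000,0000-
  1 | 00-01,0000-
  5 | 0-101,00-01,001-1
  11 | 01011  (sole → essential)
  12 | 011-0,0110-
  13 | -1101,0-101,0110-
  14 | 011-0  (sole → essential)
  16 | -0000,1-000,10-00
  19 | 10-11  (sole → essential)
  20 | 10-00  (sole → essential)
  23 | -0111,1-111,10-11
  24 | 1-000,110-0,1100-
  25 | 11-01,1100-
  26 | 110-0  (sole → essential)
  29 | -1101,11-01,111-1
  31 | 1-111,111-1
Essential prime implicants: 01011, 011-0, 10-00, 10-11, 110-0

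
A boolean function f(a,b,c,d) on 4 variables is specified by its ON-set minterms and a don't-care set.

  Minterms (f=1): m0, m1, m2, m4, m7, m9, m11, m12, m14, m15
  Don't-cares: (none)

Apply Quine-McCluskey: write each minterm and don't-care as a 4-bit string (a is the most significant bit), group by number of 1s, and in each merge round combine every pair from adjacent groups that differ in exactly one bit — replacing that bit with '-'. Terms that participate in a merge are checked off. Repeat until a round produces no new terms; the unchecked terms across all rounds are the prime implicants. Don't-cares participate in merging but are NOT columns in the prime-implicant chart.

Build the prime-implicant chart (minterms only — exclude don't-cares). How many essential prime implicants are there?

2

size-2^0 implicants → 0000(✓)  0001(✓)  0010(✓)  0100(✓)  0111(✓)  1001(✓)  1011(✓)  1100(✓)  1110(✓)  1111(✓)
size-2^1 implicants → -001  -100  -111  0-00  00-0  000-  1-11  10-1  11-0  111-
Unchecked terms (primes): -001, -100, -111, 0-00, 00-0, 000-, 1-11, 10-1, 11-0, 111-
Minterm coverage:
  m0 ⊆ 0-00,00-0,000-
  m1 ⊆ -001,000-
  m2 ⊆ 00-0 [E]
  m4 ⊆ -100,0-00
  m7 ⊆ -111 [E]
  m9 ⊆ -001,10-1
  m11 ⊆ 1-11,10-1
  m12 ⊆ -100,11-0
  m14 ⊆ 11-0,111-
  m15 ⊆ -111,1-11,111-
E = {-111, 00-0}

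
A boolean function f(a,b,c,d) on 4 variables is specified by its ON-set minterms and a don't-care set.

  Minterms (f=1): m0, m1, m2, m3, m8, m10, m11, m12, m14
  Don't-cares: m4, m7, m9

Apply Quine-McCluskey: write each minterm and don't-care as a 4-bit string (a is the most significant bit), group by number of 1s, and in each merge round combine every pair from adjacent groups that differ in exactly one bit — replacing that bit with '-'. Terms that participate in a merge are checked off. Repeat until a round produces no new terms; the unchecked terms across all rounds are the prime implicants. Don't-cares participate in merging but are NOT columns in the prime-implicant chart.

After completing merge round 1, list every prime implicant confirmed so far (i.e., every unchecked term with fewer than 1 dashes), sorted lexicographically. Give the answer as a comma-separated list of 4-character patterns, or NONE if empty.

[col 0] 0000*, 0001*, 0010*, 0011*, 0100*, 0111*, 1000*, 1001*, 1010*, 1011*, 1100*, 1110*
[col 1] -000*, -001*, -010*, -011*, -100*, 0-00*, 0-11, 00-0*, 00-1*, 000-*, 001-*, 1-00*, 1-10*, 10-0*, 10-1*, 100-*, 101-*, 11-0*
[col 2] --00, -0-0*, -0-1*, -00-*, -01-*, 00--*, 1--0, 10--*
[col 3] -0--
Prime implicants: --00, -0--, 0-11, 1--0

NONE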